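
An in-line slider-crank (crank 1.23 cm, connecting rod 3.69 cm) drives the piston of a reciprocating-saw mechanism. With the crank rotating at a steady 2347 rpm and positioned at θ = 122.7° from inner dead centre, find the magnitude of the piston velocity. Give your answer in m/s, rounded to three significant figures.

2.07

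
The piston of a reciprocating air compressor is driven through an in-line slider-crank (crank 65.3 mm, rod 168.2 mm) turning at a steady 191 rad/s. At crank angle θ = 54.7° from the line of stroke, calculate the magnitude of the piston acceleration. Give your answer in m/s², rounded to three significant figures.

1090

ω = 191 rad/s
x(θ) = r cosθ + √(L² − r² sin²θ); with ω constant, a = ω²·d²x/dθ².
d²x/dθ² = −r cosθ − r²(cos2θ)/√u − r⁴ sin²2θ/(4u^{3/2}),  u = L² − r² sin²θ = 0.025451 m².
Substituting r = 0.0653 m, L = 0.1682 m, θ = 54.7°: d²x/dθ² = -0.029852 m.
a = ω²·d²x/dθ² = (191)²·(-0.029852) = -1089 m/s²;  |a| = 1089 m/s².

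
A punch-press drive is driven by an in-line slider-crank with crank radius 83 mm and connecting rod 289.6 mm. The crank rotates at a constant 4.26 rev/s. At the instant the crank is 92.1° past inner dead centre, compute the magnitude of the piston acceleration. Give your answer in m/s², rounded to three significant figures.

19.9

ω = 2π·4.26 = 26.77 rad/s
x(θ) = r cosθ + √(L² − r² sin²θ); with ω constant, a = ω²·d²x/dθ².
d²x/dθ² = −r cosθ − r²(cos2θ)/√u − r⁴ sin²2θ/(4u^{3/2}),  u = L² − r² sin²θ = 0.0769884 m².
Substituting r = 0.083 m, L = 0.2896 m, θ = 92.1°: d²x/dθ² = +0.0278 m.
a = ω²·d²x/dθ² = (26.77)²·(+0.0278) = +19.917 m/s²;  |a| = 19.917 m/s².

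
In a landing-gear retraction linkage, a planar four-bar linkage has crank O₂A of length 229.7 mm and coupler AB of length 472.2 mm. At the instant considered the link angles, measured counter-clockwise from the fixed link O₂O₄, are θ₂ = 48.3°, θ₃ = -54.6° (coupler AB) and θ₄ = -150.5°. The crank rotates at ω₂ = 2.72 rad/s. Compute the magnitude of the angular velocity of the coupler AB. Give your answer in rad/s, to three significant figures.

0.429

ω₂ = 2.72 rad/s
Differentiating the loop-closure r₂e^{iθ₂}+r₃e^{iθ₃}=r₁+r₄e^{iθ₄} gives r₂ω₂e^{iθ₂}+r₃ω₃e^{iθ₃}=r₄ω₄e^{iθ₄}.
Eliminating the other unknown: ω₃ = r₂ω₂ sin(θ₄−θ₂) / [r₃ sin(θ₃−θ₄)].
Numerator sine = +0.32227; denominator sine = +0.99470.
Result = 0.2297·2.72·(+0.32227) / (0.4722·(+0.99470)) = +0.42867 rad/s; magnitude 0.42867 rad/s.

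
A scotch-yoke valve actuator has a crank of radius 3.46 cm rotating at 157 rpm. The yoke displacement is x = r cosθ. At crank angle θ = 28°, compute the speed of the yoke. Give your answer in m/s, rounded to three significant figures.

ω = 16.44 rad/s (from 157 rpm).
x = r cosθ ⇒ ẋ = −rω sinθ.
|v| = rω|sinθ| = 0.0346·16.44·|sin 28°| = 0.26706 m/s.

0.267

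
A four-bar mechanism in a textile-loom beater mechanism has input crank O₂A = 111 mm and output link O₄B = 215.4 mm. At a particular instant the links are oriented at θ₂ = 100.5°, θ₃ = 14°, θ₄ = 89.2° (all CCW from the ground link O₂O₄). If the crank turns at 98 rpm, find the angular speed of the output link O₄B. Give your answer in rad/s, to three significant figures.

5.46

ω₂ = 10.26 rad/s (from 98 rpm).
Differentiating the loop-closure r₂e^{iθ₂}+r₃e^{iθ₃}=r₁+r₄e^{iθ₄} gives r₂ω₂e^{iθ₂}+r₃ω₃e^{iθ₃}=r₄ω₄e^{iθ₄}.
Eliminating the other unknown: ω₄ = r₂ω₂ sin(θ₂−θ₃) / [r₄ sin(θ₄−θ₃)].
Numerator sine = +0.99813; denominator sine = +0.96682.
Result = 0.111·10.26·(+0.99813) / (0.2154·(+0.96682)) = +5.4598 rad/s; magnitude 5.4598 rad/s.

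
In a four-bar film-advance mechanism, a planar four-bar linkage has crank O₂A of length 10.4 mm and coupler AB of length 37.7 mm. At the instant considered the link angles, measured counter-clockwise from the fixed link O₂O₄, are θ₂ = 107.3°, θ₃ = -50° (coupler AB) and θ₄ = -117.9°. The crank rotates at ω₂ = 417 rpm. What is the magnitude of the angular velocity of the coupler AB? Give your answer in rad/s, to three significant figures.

9.23

ω₂ = 43.67 rad/s (from 417 rpm).
Differentiating the loop-closure r₂e^{iθ₂}+r₃e^{iθ₃}=r₁+r₄e^{iθ₄} gives r₂ω₂e^{iθ₂}+r₃ω₃e^{iθ₃}=r₄ω₄e^{iθ₄}.
Eliminating the other unknown: ω₃ = r₂ω₂ sin(θ₄−θ₂) / [r₃ sin(θ₃−θ₄)].
Numerator sine = +0.70957; denominator sine = +0.92653.
Result = 0.0104·43.67·(+0.70957) / (0.0377·(+0.92653)) = +9.2256 rad/s; magnitude 9.2256 rad/s.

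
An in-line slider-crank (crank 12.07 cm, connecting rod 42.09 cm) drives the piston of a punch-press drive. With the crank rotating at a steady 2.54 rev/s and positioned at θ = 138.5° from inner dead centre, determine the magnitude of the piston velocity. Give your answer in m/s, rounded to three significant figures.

ω = 2π·2.54 = 15.96 rad/s
For an in-line slider-crank, x = r cosθ + √(L² − r² sin²θ), so v = −rω sinθ·[1 + r cosθ/√(L² − r² sin²θ)].
With r = 0.1207 m, L = 0.4209 m, θ = 138.5°: √(L² − r² sin²θ) = 0.41323 m.
v = −0.1207·15.96·0.66262·[1 + 0.1207·-0.74896/0.41323] = -0.99717 m/s.
|v| = 0.99717 m/s.

0.997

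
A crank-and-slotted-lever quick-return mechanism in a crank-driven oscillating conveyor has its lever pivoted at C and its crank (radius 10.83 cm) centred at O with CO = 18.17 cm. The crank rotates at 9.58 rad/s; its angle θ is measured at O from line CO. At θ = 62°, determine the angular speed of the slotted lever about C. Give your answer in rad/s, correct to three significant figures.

3.18

ω = 9.58 rad/s
Crank pin A relative to C: A = (d + r cosθ, r sinθ); lever angle φ = atan2(r sinθ, d + r cosθ).
Differentiating tanφ: φ̇ = rω(d cosθ + r)/(d² + r² + 2dr cosθ).
d² + r² + 2dr cosθ = |CA|² = 0.0632204 m²;  d cosθ + r = +0.1936 m.
|ω_lever| = |0.1083·9.58·+0.1936| / 0.0632204 = 3.1772 rad/s.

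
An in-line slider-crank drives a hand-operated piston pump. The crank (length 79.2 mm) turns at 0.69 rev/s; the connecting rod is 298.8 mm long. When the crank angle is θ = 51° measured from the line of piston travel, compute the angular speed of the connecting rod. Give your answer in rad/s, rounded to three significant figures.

0.739

ω = 4.335 rad/s (converted from 0.69 rev/s).
The rod makes angle φ with the slider axis where L sinφ = r sinθ; differentiating, L cosφ·φ̇ = r ω cosθ.
L cosφ = √(L² − r² sin²θ) = 0.29239 m.
|ω_rod| = r ω |cosθ| / √(L² − r² sin²θ) = 0.0792·4.335·0.62932/0.29239 = 0.73903 rad/s.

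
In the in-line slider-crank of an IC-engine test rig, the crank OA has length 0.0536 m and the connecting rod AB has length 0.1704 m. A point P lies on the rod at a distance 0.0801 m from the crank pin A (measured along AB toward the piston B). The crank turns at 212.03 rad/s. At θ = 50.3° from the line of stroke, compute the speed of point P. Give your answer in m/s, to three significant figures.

ω = 212 rad/s.  Crank-pin speed |V_A| = rω = 11.365 m/s, perpendicular to OA.
Rod angle: sinφ = −(r/L) sinθ ⇒ φ = -14.006°; ω_rod = −rω cosθ/√(L²−r²sin²θ) = -43.908 rad/s.
V_P = V_A + ω_rod × AP, with AP = 0.0801 m along the rod.
Components: V_Px = −rω sinθ − a·ω_rod·sinφ = -9.5953 m/s;  V_Py = rω cosθ + a·ω_rod·cosφ = +3.847 m/s.
|V_P| = √(V_Px² + V_Py²) = 10.338 m/s.

10.3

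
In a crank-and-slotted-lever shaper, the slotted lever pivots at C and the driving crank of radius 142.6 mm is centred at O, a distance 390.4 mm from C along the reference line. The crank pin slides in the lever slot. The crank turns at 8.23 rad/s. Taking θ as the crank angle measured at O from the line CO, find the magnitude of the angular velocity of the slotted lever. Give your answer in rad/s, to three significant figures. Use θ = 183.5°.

4.71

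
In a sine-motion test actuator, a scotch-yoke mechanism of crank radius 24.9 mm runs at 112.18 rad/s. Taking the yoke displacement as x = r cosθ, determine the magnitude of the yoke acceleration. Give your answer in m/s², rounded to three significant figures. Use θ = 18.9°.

296

ω = 112.2 rad/s
x = r cosθ ⇒ ẍ = −rω² cosθ (ω constant).
|a| = rω²|cosθ| = 0.0249·(112.2)²·|cos 18.9°| = 296.46 m/s².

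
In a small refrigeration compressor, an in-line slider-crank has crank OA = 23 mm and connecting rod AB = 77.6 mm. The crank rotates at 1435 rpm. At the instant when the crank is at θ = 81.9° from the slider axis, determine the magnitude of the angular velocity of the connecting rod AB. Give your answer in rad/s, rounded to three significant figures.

6.56

ω = 150.3 rad/s (converted from 1435 rpm).
The rod makes angle φ with the slider axis where L sinφ = r sinθ; differentiating, L cosφ·φ̇ = r ω cosθ.
L cosφ = √(L² − r² sin²θ) = 0.074184 m.
|ω_rod| = r ω |cosθ| / √(L² − r² sin²θ) = 0.023·150.3·0.14090/0.074184 = 6.5647 rad/s.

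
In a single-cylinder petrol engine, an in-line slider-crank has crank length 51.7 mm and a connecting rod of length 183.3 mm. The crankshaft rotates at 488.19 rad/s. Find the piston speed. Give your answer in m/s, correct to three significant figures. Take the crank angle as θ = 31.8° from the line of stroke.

ω = 488.2 rad/s
For an in-line slider-crank, x = r cosθ + √(L² − r² sin²θ), so v = −rω sinθ·[1 + r cosθ/√(L² − r² sin²θ)].
With r = 0.0517 m, L = 0.1833 m, θ = 31.8°: √(L² − r² sin²θ) = 0.18126 m.
v = −0.0517·488.2·0.52696·[1 + 0.0517·0.84989/0.18126] = -16.524 m/s.
|v| = 16.524 m/s.

16.5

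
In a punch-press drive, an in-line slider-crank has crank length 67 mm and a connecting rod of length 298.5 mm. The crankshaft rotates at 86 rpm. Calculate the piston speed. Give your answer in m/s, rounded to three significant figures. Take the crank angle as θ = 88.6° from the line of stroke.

0.607

ω = 2π·86/60 = 9.006 rad/s
For an in-line slider-crank, x = r cosθ + √(L² − r² sin²θ), so v = −rω sinθ·[1 + r cosθ/√(L² − r² sin²θ)].
With r = 0.067 m, L = 0.2985 m, θ = 88.6°: √(L² − r² sin²θ) = 0.29089 m.
v = −0.067·9.006·0.99970·[1 + 0.067·0.02443/0.29089] = -0.60661 m/s.
|v| = 0.60661 m/s.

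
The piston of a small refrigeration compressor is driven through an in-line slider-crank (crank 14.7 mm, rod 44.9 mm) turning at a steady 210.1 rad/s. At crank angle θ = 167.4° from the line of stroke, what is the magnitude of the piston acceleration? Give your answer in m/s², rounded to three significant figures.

ω = 210.1 rad/s
x(θ) = r cosθ + √(L² − r² sin²θ); with ω constant, a = ω²·d²x/dθ².
d²x/dθ² = −r cosθ − r²(cos2θ)/√u − r⁴ sin²2θ/(4u^{3/2}),  u = L² − r² sin²θ = 0.00200573 m².
Substituting r = 0.0147 m, L = 0.0449 m, θ = 167.4°: d²x/dθ² = +0.0099566 m.
a = ω²·d²x/dθ² = (210.1)²·(+0.0099566) = +439.5 m/s²;  |a| = 439.5 m/s².

440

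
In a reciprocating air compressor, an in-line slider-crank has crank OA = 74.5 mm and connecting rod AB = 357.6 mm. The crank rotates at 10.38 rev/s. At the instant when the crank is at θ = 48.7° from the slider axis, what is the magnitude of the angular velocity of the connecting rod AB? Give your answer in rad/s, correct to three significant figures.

9.08

ω = 65.22 rad/s (converted from 10.38 rev/s).
The rod makes angle φ with the slider axis where L sinφ = r sinθ; differentiating, L cosφ·φ̇ = r ω cosθ.
L cosφ = √(L² − r² sin²θ) = 0.35319 m.
|ω_rod| = r ω |cosθ| / √(L² − r² sin²θ) = 0.0745·65.22·0.66000/0.35319 = 9.0796 rad/s.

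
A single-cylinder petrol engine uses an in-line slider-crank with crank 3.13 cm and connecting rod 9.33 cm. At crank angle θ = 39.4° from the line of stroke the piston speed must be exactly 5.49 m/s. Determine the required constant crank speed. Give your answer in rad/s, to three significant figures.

218

For an in-line slider-crank, |v_piston| = rω|sinθ|·[1 + r cosθ/√(L² − r² sin²θ)].
With r = 0.0313 m, L = 0.0933 m, θ = 39.4°: the bracketed kinematic factor |dx/dθ| = 0.025138 m.
ω = v/|dx/dθ| = 5.49/0.025138 = 218.39 rad/s.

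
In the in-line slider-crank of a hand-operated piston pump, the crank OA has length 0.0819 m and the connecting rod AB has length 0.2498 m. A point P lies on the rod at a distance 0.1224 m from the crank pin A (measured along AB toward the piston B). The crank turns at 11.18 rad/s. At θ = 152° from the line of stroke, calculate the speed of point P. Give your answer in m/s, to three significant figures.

ω = 11.18 rad/s.  Crank-pin speed |V_A| = rω = 0.91564 m/s, perpendicular to OA.
Rod angle: sinφ = −(r/L) sinθ ⇒ φ = -8.854°; ω_rod = −rω cosθ/√(L²−r²sin²θ) = +3.2755 rad/s.
V_P = V_A + ω_rod × AP, with AP = 0.1224 m along the rod.
Components: V_Px = −rω sinθ − a·ω_rod·sinφ = -0.36816 m/s;  V_Py = rω cosθ + a·ω_rod·cosφ = -0.41232 m/s.
|V_P| = √(V_Px² + V_Py²) = 0.55277 m/s.

0.553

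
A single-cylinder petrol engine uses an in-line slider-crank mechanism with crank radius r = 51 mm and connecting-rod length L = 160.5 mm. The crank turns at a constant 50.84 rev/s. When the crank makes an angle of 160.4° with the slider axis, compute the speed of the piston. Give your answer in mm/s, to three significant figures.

3820

ω = 2π·50.8 = 319.4 rad/s
For an in-line slider-crank, x = r cosθ + √(L² − r² sin²θ), so v = −rω sinθ·[1 + r cosθ/√(L² − r² sin²θ)].
With r = 0.051 m, L = 0.1605 m, θ = 160.4°: √(L² − r² sin²θ) = 0.15959 m.
v = −0.051·319.4·0.33545·[1 + 0.051·-0.94206/0.15959] = -3.8197 m/s.
|v| = 3.8197 m/s = 3819.7 mm/s.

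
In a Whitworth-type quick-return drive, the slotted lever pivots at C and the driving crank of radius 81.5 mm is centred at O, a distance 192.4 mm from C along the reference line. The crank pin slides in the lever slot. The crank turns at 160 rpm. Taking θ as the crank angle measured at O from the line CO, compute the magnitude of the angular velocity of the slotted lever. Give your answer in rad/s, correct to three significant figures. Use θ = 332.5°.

4.82

ω = 16.76 rad/s (from 160 rpm).
Crank pin A relative to C: A = (d + r cosθ, r sinθ); lever angle φ = atan2(r sinθ, d + r cosθ).
Differentiating tanφ: φ̇ = rω(d cosθ + r)/(d² + r² + 2dr cosθ).
d² + r² + 2dr cosθ = |CA|² = 0.0714777 m²;  d cosθ + r = +0.25216 m.
|ω_lever| = |0.0815·16.76·+0.25216| / 0.0714777 = 4.8174 rad/s.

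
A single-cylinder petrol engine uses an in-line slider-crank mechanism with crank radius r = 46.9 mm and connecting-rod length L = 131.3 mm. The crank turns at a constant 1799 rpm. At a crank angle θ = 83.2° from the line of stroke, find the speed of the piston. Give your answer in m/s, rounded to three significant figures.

9.17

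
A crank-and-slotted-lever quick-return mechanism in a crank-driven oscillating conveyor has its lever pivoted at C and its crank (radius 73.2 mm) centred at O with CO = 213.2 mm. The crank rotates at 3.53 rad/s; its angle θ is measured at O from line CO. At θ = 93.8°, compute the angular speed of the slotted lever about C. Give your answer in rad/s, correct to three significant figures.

ω = 3.53 rad/s
Crank pin A relative to C: A = (d + r cosθ, r sinθ); lever angle φ = atan2(r sinθ, d + r cosθ).
Differentiating tanφ: φ̇ = rω(d cosθ + r)/(d² + r² + 2dr cosθ).
d² + r² + 2dr cosθ = |CA|² = 0.0487439 m²;  d cosθ + r = +0.05907 m.
|ω_lever| = |0.0732·3.53·+0.05907| / 0.0487439 = 0.31314 rad/s.

0.313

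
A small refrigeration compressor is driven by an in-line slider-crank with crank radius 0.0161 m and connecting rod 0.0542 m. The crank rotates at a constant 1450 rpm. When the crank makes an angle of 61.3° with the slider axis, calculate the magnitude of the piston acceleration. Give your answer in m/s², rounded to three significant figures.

119

ω = 2π·1450/60 = 151.8 rad/s
x(θ) = r cosθ + √(L² − r² sin²θ); with ω constant, a = ω²·d²x/dθ².
d²x/dθ² = −r cosθ − r²(cos2θ)/√u − r⁴ sin²2θ/(4u^{3/2}),  u = L² − r² sin²θ = 0.00273821 m².
Substituting r = 0.0161 m, L = 0.0542 m, θ = 61.3°: d²x/dθ² = -0.005146 m.
a = ω²·d²x/dθ² = (151.8)²·(-0.005146) = -118.65 m/s²;  |a| = 118.65 m/s².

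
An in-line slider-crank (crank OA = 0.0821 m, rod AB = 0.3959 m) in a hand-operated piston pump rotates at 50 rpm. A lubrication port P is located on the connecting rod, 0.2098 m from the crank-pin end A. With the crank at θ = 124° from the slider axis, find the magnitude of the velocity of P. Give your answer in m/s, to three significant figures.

0.353

ω = 5.236 rad/s.  Crank-pin speed |V_A| = rω = 0.42987 m/s, perpendicular to OA.
Rod angle: sinφ = −(r/L) sinθ ⇒ φ = -9.900°; ω_rod = −rω cosθ/√(L²−r²sin²θ) = +0.61636 rad/s.
V_P = V_A + ω_rod × AP, with AP = 0.2098 m along the rod.
Components: V_Px = −rω sinθ − a·ω_rod·sinφ = -0.33415 m/s;  V_Py = rω cosθ + a·ω_rod·cosφ = -0.113 m/s.
|V_P| = √(V_Px² + V_Py²) = 0.35274 m/s.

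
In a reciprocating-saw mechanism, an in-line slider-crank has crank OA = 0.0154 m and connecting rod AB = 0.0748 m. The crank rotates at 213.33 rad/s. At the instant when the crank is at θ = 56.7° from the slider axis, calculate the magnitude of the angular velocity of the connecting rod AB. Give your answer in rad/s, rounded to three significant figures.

24.5

ω = 213.3 rad/s
The rod makes angle φ with the slider axis where L sinφ = r sinθ; differentiating, L cosφ·φ̇ = r ω cosθ.
L cosφ = √(L² − r² sin²θ) = 0.073684 m.
|ω_rod| = r ω |cosθ| / √(L² − r² sin²θ) = 0.0154·213.3·0.54902/0.073684 = 24.479 rad/s.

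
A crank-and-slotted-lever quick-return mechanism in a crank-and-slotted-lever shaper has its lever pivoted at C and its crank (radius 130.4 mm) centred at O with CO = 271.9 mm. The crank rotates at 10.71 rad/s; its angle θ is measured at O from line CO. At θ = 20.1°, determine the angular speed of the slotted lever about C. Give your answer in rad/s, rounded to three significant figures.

3.42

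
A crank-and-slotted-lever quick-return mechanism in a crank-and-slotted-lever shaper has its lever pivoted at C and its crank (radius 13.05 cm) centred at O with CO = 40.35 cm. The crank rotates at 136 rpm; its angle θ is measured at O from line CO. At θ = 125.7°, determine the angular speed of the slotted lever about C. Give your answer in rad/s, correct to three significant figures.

1.65

ω = 14.24 rad/s (from 136 rpm).
Crank pin A relative to C: A = (d + r cosθ, r sinθ); lever angle φ = atan2(r sinθ, d + r cosθ).
Differentiating tanφ: φ̇ = rω(d cosθ + r)/(d² + r² + 2dr cosθ).
d² + r² + 2dr cosθ = |CA|² = 0.118388 m²;  d cosθ + r = -0.10496 m.
|ω_lever| = |0.1305·14.24·-0.10496| / 0.118388 = 1.6477 rad/s.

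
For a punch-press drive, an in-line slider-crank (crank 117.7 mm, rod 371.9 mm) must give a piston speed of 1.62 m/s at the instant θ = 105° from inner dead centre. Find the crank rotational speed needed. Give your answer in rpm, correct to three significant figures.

For an in-line slider-crank, |v_piston| = rω|sinθ|·[1 + r cosθ/√(L² − r² sin²θ)].
With r = 0.1177 m, L = 0.3719 m, θ = 105°: the bracketed kinematic factor |dx/dθ| = 0.10391 m.
ω = v/|dx/dθ| = 1.62/0.10391 = 15.591 rad/s.
N = 60ω/(2π) = 148.88 rpm.

149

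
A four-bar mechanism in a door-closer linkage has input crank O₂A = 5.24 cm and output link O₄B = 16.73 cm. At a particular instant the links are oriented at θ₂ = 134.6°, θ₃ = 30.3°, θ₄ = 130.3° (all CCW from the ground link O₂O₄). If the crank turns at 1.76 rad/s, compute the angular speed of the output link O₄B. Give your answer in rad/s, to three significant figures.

0.542

ω₂ = 1.76 rad/s
Differentiating the loop-closure r₂e^{iθ₂}+r₃e^{iθ₃}=r₁+r₄e^{iθ₄} gives r₂ω₂e^{iθ₂}+r₃ω₃e^{iθ₃}=r₄ω₄e^{iθ₄}.
Eliminating the other unknown: ω₄ = r₂ω₂ sin(θ₂−θ₃) / [r₄ sin(θ₄−θ₃)].
Numerator sine = +0.96902; denominator sine = +0.98481.
Result = 0.0524·1.76·(+0.96902) / (0.1673·(+0.98481)) = +0.54241 rad/s; magnitude 0.54241 rad/s.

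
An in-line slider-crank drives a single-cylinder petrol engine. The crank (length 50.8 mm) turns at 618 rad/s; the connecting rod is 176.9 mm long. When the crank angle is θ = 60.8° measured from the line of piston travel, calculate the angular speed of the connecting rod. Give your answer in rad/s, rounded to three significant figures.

ω = 618 rad/s
The rod makes angle φ with the slider axis where L sinφ = r sinθ; differentiating, L cosφ·φ̇ = r ω cosθ.
L cosφ = √(L² − r² sin²θ) = 0.17125 m.
|ω_rod| = r ω |cosθ| / √(L² − r² sin²θ) = 0.0508·618·0.48786/0.17125 = 89.436 rad/s.

89.4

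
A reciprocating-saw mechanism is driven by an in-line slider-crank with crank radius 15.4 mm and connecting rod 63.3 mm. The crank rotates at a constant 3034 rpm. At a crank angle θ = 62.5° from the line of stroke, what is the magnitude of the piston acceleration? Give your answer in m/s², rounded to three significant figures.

ω = 2π·3034/60 = 317.7 rad/s
x(θ) = r cosθ + √(L² − r² sin²θ); with ω constant, a = ω²·d²x/dθ².
d²x/dθ² = −r cosθ − r²(cos2θ)/√u − r⁴ sin²2θ/(4u^{3/2}),  u = L² − r² sin²θ = 0.0038203 m².
Substituting r = 0.0154 m, L = 0.0633 m, θ = 62.5°: d²x/dθ² = -0.0049501 m.
a = ω²·d²x/dθ² = (317.7)²·(-0.0049501) = -499.69 m/s²;  |a| = 499.69 m/s².

500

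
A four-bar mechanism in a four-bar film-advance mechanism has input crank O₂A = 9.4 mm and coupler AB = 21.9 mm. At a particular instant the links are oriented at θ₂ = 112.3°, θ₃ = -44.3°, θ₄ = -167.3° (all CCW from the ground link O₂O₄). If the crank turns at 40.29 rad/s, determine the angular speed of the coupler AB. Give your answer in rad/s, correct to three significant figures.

20.3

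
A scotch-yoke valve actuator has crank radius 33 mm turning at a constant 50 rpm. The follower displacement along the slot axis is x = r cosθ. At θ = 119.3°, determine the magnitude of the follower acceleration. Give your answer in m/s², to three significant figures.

0.443

ω = 5.236 rad/s (from 50 rpm).
x = r cosθ ⇒ ẍ = −rω² cosθ (ω constant).
|a| = rω²|cosθ| = 0.033·(5.236)²·|cos 119.3°| = 0.44275 m/s².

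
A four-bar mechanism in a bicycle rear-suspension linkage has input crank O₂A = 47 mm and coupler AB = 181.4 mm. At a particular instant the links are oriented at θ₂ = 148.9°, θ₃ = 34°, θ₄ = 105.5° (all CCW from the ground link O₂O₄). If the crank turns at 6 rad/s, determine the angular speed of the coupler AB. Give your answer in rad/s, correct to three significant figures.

ω₂ = 6 rad/s
Differentiating the loop-closure r₂e^{iθ₂}+r₃e^{iθ₃}=r₁+r₄e^{iθ₄} gives r₂ω₂e^{iθ₂}+r₃ω₃e^{iθ₃}=r₄ω₄e^{iθ₄}.
Eliminating the other unknown: ω₃ = r₂ω₂ sin(θ₄−θ₂) / [r₃ sin(θ₃−θ₄)].
Numerator sine = -0.68709; denominator sine = -0.94832.
Result = 0.047·6·(-0.68709) / (0.1814·(-0.94832)) = +1.1263 rad/s; magnitude 1.1263 rad/s.

1.13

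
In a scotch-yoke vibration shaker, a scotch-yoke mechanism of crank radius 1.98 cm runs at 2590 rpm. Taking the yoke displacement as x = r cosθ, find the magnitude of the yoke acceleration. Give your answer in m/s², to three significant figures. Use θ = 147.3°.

ω = 271.2 rad/s (from 2590 rpm).
x = r cosθ ⇒ ẍ = −rω² cosθ (ω constant).
|a| = rω²|cosθ| = 0.0198·(271.2)²·|cos 147.3°| = 1225.7 m/s².

1230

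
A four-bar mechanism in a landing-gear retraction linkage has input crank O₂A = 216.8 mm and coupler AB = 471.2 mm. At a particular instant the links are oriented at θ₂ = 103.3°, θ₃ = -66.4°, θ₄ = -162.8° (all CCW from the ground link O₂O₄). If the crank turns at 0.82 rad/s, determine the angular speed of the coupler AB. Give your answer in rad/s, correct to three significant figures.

0.379

ω₂ = 0.82 rad/s
Differentiating the loop-closure r₂e^{iθ₂}+r₃e^{iθ₃}=r₁+r₄e^{iθ₄} gives r₂ω₂e^{iθ₂}+r₃ω₃e^{iθ₃}=r₄ω₄e^{iθ₄}.
Eliminating the other unknown: ω₃ = r₂ω₂ sin(θ₄−θ₂) / [r₃ sin(θ₃−θ₄)].
Numerator sine = +0.99768; denominator sine = +0.99377.
Result = 0.2168·0.82·(+0.99768) / (0.4712·(+0.99377)) = +0.37877 rad/s; magnitude 0.37877 rad/s.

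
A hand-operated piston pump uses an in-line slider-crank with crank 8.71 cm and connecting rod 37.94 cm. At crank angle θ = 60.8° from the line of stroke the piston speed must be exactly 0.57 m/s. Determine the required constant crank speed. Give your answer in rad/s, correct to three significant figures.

6.73

For an in-line slider-crank, |v_piston| = rω|sinθ|·[1 + r cosθ/√(L² − r² sin²θ)].
With r = 0.0871 m, L = 0.3794 m, θ = 60.8°: the bracketed kinematic factor |dx/dθ| = 0.084723 m.
ω = v/|dx/dθ| = 0.57/0.084723 = 6.7278 rad/s.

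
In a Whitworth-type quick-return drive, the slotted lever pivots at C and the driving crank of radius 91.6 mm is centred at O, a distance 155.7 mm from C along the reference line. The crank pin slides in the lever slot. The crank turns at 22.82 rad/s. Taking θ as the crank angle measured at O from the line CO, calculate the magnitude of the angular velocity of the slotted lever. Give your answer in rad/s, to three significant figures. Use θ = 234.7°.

0.211

ω = 22.82 rad/s
Crank pin A relative to C: A = (d + r cosθ, r sinθ); lever angle φ = atan2(r sinθ, d + r cosθ).
Differentiating tanφ: φ̇ = rω(d cosθ + r)/(d² + r² + 2dr cosθ).
d² + r² + 2dr cosθ = |CA|² = 0.0161501 m²;  d cosθ + r = +0.0016276 m.
|ω_lever| = |0.0916·22.82·+0.0016276| / 0.0161501 = 0.21066 rad/s.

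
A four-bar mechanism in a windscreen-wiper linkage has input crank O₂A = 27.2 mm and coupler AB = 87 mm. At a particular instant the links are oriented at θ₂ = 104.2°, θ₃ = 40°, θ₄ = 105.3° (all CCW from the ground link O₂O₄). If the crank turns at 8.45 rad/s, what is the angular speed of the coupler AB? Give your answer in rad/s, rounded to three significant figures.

0.0558

ω₂ = 8.45 rad/s
Differentiating the loop-closure r₂e^{iθ₂}+r₃e^{iθ₃}=r₁+r₄e^{iθ₄} gives r₂ω₂e^{iθ₂}+r₃ω₃e^{iθ₃}=r₄ω₄e^{iθ₄}.
Eliminating the other unknown: ω₃ = r₂ω₂ sin(θ₄−θ₂) / [r₃ sin(θ₃−θ₄)].
Numerator sine = +0.01920; denominator sine = -0.90851.
Result = 0.0272·8.45·(+0.01920) / (0.087·(-0.90851)) = -0.055824 rad/s; magnitude 0.055824 rad/s.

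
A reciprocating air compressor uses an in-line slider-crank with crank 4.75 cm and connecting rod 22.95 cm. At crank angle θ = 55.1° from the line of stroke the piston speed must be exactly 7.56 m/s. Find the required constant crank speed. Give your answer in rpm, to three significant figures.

1650

For an in-line slider-crank, |v_piston| = rω|sinθ|·[1 + r cosθ/√(L² − r² sin²θ)].
With r = 0.0475 m, L = 0.2295 m, θ = 55.1°: the bracketed kinematic factor |dx/dθ| = 0.043638 m.
ω = v/|dx/dθ| = 7.56/0.043638 = 173.24 rad/s.
N = 60ω/(2π) = 1654.3 rpm.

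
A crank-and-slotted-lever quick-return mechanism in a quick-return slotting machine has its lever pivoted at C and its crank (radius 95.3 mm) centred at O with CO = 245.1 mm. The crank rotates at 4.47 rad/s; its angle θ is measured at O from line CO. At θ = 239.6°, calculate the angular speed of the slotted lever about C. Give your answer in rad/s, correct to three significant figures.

0.269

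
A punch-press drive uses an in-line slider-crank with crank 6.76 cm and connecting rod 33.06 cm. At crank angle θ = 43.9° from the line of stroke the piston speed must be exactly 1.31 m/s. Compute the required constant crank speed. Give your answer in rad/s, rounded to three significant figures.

24.3

For an in-line slider-crank, |v_piston| = rω|sinθ|·[1 + r cosθ/√(L² − r² sin²θ)].
With r = 0.0676 m, L = 0.3306 m, θ = 43.9°: the bracketed kinematic factor |dx/dθ| = 0.053851 m.
ω = v/|dx/dθ| = 1.31/0.053851 = 24.327 rad/s.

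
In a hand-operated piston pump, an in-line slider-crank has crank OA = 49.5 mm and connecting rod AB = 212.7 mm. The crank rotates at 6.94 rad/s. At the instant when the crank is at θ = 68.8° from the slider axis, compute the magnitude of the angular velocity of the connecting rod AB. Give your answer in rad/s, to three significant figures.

0.598

ω = 6.94 rad/s
The rod makes angle φ with the slider axis where L sinφ = r sinθ; differentiating, L cosφ·φ̇ = r ω cosθ.
L cosφ = √(L² − r² sin²θ) = 0.20763 m.
|ω_rod| = r ω |cosθ| / √(L² − r² sin²θ) = 0.0495·6.94·0.36162/0.20763 = 0.59831 rad/s.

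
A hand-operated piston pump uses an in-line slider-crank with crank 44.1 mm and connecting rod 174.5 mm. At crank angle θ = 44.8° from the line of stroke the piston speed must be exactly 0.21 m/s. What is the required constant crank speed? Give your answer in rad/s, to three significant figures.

For an in-line slider-crank, |v_piston| = rω|sinθ|·[1 + r cosθ/√(L² − r² sin²θ)].
With r = 0.0441 m, L = 0.1745 m, θ = 44.8°: the bracketed kinematic factor |dx/dθ| = 0.036737 m.
ω = v/|dx/dθ| = 0.21/0.036737 = 5.7163 rad/s.

5.72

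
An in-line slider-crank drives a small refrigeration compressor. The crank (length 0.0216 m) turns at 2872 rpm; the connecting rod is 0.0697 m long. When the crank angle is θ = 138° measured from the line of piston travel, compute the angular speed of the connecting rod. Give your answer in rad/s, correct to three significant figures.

70.8

ω = 300.8 rad/s (converted from 2872 rpm).
The rod makes angle φ with the slider axis where L sinφ = r sinθ; differentiating, L cosφ·φ̇ = r ω cosθ.
L cosφ = √(L² − r² sin²θ) = 0.068185 m.
|ω_rod| = r ω |cosθ| / √(L² − r² sin²θ) = 0.0216·300.8·0.74314/0.068185 = 70.803 rad/s.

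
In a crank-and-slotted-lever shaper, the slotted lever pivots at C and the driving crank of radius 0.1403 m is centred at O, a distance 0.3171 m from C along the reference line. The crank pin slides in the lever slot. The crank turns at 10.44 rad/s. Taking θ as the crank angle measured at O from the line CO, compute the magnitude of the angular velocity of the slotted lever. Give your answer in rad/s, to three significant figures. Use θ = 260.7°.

ω = 10.44 rad/s
Crank pin A relative to C: A = (d + r cosθ, r sinθ); lever angle φ = atan2(r sinθ, d + r cosθ).
Differentiating tanφ: φ̇ = rω(d cosθ + r)/(d² + r² + 2dr cosθ).
d² + r² + 2dr cosθ = |CA|² = 0.105857 m²;  d cosθ + r = +0.089055 m.
|ω_lever| = |0.1403·10.44·+0.089055| / 0.105857 = 1.2322 rad/s.

1.23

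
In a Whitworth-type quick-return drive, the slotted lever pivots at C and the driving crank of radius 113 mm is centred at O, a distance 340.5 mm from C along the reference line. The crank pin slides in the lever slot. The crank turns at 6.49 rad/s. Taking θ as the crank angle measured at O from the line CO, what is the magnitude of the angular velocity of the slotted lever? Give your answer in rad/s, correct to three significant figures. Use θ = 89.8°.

0.649

ω = 6.49 rad/s
Crank pin A relative to C: A = (d + r cosθ, r sinθ); lever angle φ = atan2(r sinθ, d + r cosθ).
Differentiating tanφ: φ̇ = rω(d cosθ + r)/(d² + r² + 2dr cosθ).
d² + r² + 2dr cosθ = |CA|² = 0.128978 m²;  d cosθ + r = +0.11419 m.
|ω_lever| = |0.113·6.49·+0.11419| / 0.128978 = 0.64928 rad/s.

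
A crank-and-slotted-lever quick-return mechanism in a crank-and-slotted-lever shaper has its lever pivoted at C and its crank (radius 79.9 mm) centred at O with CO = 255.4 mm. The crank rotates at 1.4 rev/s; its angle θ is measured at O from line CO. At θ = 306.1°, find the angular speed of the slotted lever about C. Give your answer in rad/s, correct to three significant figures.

1.69

ω = 8.796 rad/s (from 1.4 rev/s).
Crank pin A relative to C: A = (d + r cosθ, r sinθ); lever angle φ = atan2(r sinθ, d + r cosθ).
Differentiating tanφ: φ̇ = rω(d cosθ + r)/(d² + r² + 2dr cosθ).
d² + r² + 2dr cosθ = |CA|² = 0.09566 m²;  d cosθ + r = +0.23038 m.
|ω_lever| = |0.0799·8.796·+0.23038| / 0.09566 = 1.6927 rad/s.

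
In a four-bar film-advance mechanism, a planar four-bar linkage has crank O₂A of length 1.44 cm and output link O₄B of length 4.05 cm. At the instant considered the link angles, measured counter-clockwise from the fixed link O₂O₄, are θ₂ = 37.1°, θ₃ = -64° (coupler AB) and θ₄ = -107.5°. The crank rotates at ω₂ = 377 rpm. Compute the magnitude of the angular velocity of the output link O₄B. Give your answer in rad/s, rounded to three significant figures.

ω₂ = 39.48 rad/s (from 377 rpm).
Differentiating the loop-closure r₂e^{iθ₂}+r₃e^{iθ₃}=r₁+r₄e^{iθ₄} gives r₂ω₂e^{iθ₂}+r₃ω₃e^{iθ₃}=r₄ω₄e^{iθ₄}.
Eliminating the other unknown: ω₄ = r₂ω₂ sin(θ₂−θ₃) / [r₄ sin(θ₄−θ₃)].
Numerator sine = +0.98129; denominator sine = -0.68835.
Result = 0.0144·39.48·(+0.98129) / (0.0405·(-0.68835)) = -20.011 rad/s; magnitude 20.011 rad/s.

20.0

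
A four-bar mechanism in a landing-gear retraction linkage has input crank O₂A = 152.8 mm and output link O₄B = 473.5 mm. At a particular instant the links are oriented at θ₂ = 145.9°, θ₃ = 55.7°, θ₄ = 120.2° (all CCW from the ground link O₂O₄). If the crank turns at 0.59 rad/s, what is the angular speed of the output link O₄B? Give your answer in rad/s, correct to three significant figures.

ω₂ = 0.59 rad/s
Differentiating the loop-closure r₂e^{iθ₂}+r₃e^{iθ₃}=r₁+r₄e^{iθ₄} gives r₂ω₂e^{iθ₂}+r₃ω₃e^{iθ₃}=r₄ω₄e^{iθ₄}.
Eliminating the other unknown: ω₄ = r₂ω₂ sin(θ₂−θ₃) / [r₄ sin(θ₄−θ₃)].
Numerator sine = +0.99999; denominator sine = +0.90259.
Result = 0.1528·0.59·(+0.99999) / (0.4735·(+0.90259)) = +0.21094 rad/s; magnitude 0.21094 rad/s.

0.211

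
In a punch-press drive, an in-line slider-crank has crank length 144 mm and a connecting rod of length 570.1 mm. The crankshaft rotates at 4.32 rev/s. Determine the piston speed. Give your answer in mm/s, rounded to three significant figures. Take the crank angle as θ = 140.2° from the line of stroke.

ω = 2π·4.32 = 27.14 rad/s
For an in-line slider-crank, x = r cosθ + √(L² − r² sin²θ), so v = −rω sinθ·[1 + r cosθ/√(L² − r² sin²θ)].
With r = 0.144 m, L = 0.5701 m, θ = 140.2°: √(L² − r² sin²θ) = 0.5626 m.
v = −0.144·27.14·0.64011·[1 + 0.144·-0.76828/0.5626] = -2.01 m/s.
|v| = 2.01 m/s = 2010 mm/s.

2010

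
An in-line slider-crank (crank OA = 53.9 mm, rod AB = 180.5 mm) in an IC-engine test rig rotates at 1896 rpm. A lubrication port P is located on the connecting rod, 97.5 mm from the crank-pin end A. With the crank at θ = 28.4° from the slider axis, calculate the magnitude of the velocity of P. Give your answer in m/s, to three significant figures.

7.25

ω = 198.5 rad/s.  Crank-pin speed |V_A| = rω = 10.702 m/s, perpendicular to OA.
Rod angle: sinφ = −(r/L) sinθ ⇒ φ = -8.165°; ω_rod = −rω cosθ/√(L²−r²sin²θ) = -52.688 rad/s.
V_P = V_A + ω_rod × AP, with AP = 0.0975 m along the rod.
Components: V_Px = −rω sinθ − a·ω_rod·sinφ = -5.8196 m/s;  V_Py = rω cosθ + a·ω_rod·cosφ = +4.3288 m/s.
|V_P| = √(V_Px² + V_Py²) = 7.253 m/s.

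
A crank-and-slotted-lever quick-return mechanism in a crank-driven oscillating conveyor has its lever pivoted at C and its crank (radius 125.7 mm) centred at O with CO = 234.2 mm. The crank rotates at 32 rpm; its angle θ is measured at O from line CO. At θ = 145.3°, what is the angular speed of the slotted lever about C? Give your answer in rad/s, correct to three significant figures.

ω = 3.351 rad/s (from 32 rpm).
Crank pin A relative to C: A = (d + r cosθ, r sinθ); lever angle φ = atan2(r sinθ, d + r cosθ).
Differentiating tanφ: φ̇ = rω(d cosθ + r)/(d² + r² + 2dr cosθ).
d² + r² + 2dr cosθ = |CA|² = 0.022244 m²;  d cosθ + r = -0.066846 m.
|ω_lever| = |0.1257·3.351·-0.066846| / 0.022244 = 1.2658 rad/s.

1.27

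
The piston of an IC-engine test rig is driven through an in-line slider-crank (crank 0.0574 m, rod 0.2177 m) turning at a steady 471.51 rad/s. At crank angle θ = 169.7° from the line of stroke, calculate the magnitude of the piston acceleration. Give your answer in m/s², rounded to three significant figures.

ω = 471.5 rad/s
x(θ) = r cosθ + √(L² − r² sin²θ); with ω constant, a = ω²·d²x/dθ².
d²x/dθ² = −r cosθ − r²(cos2θ)/√u − r⁴ sin²2θ/(4u^{3/2}),  u = L² − r² sin²θ = 0.047288 m².
Substituting r = 0.0574 m, L = 0.2177 m, θ = 169.7°: d²x/dθ² = +0.04226 m.
a = ω²·d²x/dθ² = (471.5)²·(+0.04226) = +9395.3 m/s²;  |a| = 9395.3 m/s².

9400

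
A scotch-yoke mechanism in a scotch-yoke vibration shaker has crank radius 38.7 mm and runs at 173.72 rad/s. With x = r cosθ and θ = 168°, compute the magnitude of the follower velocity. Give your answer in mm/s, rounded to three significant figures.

1400

ω = 173.7 rad/s
x = r cosθ ⇒ ẋ = −rω sinθ.
|v| = rω|sinθ| = 0.0387·173.7·|sin 168°| = 1.3978 m/s = 1397.8 mm/s.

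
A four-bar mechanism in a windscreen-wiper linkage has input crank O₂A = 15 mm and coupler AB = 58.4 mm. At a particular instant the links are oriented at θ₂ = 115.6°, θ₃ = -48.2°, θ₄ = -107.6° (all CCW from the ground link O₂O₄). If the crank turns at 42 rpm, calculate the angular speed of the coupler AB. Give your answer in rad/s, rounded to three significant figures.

0.898

ω₂ = 4.398 rad/s (from 42 rpm).
Differentiating the loop-closure r₂e^{iθ₂}+r₃e^{iθ₃}=r₁+r₄e^{iθ₄} gives r₂ω₂e^{iθ₂}+r₃ω₃e^{iθ₃}=r₄ω₄e^{iθ₄}.
Eliminating the other unknown: ω₃ = r₂ω₂ sin(θ₄−θ₂) / [r₃ sin(θ₃−θ₄)].
Numerator sine = +0.68455; denominator sine = +0.86074.
Result = 0.015·4.398·(+0.68455) / (0.0584·(+0.86074)) = +0.89843 rad/s; magnitude 0.89843 rad/s.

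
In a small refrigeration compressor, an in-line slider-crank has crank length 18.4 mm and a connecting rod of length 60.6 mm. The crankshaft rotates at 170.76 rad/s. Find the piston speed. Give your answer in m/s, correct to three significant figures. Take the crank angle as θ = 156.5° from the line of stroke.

ω = 170.8 rad/s
For an in-line slider-crank, x = r cosθ + √(L² − r² sin²θ), so v = −rω sinθ·[1 + r cosθ/√(L² − r² sin²θ)].
With r = 0.0184 m, L = 0.0606 m, θ = 156.5°: √(L² − r² sin²θ) = 0.060154 m.
v = −0.0184·170.8·0.39875·[1 + 0.0184·-0.91706/0.060154] = -0.90142 m/s.
|v| = 0.90142 m/s.

0.901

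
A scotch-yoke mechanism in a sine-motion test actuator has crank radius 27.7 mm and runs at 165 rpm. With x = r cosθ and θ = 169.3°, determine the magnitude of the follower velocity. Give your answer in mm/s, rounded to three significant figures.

88.9

ω = 17.28 rad/s (from 165 rpm).
x = r cosθ ⇒ ẋ = −rω sinθ.
|v| = rω|sinθ| = 0.0277·17.28·|sin 169.3°| = 0.088864 m/s = 88.864 mm/s.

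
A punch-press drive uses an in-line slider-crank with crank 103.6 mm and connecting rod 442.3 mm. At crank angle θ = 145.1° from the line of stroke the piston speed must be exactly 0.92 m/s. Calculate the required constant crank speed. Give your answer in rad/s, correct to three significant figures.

19.3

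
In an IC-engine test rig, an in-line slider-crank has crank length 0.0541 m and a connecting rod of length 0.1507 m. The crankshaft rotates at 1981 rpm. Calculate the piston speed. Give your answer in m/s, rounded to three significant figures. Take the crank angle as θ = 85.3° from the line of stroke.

ω = 2π·1981/60 = 207.4 rad/s
For an in-line slider-crank, x = r cosθ + √(L² − r² sin²θ), so v = −rω sinθ·[1 + r cosθ/√(L² − r² sin²θ)].
With r = 0.0541 m, L = 0.1507 m, θ = 85.3°: √(L² − r² sin²θ) = 0.14072 m.
v = −0.0541·207.4·0.99664·[1 + 0.0541·0.08194/0.14072] = -11.538 m/s.
|v| = 11.538 m/s.

11.5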